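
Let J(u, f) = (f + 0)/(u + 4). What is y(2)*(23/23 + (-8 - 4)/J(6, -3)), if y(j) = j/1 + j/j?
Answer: 123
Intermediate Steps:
J(u, f) = f/(4 + u)
y(j) = 1 + j (y(j) = j*1 + 1 = j + 1 = 1 + j)
y(2)*(23/23 + (-8 - 4)/J(6, -3)) = (1 + 2)*(23/23 + (-8 - 4)/((-3/(4 + 6)))) = 3*(23*(1/23) - 12/((-3/10))) = 3*(1 - 12/((-3*⅒))) = 3*(1 - 12/(-3/10)) = 3*(1 - 12*(-10/3)) = 3*(1 + 40) = 3*41 = 123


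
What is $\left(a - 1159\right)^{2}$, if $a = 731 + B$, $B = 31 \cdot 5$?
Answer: $74529$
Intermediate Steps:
$B = 155$
$a = 886$ ($a = 731 + 155 = 886$)
$\left(a - 1159\right)^{2} = \left(886 - 1159\right)^{2} = \left(-273\right)^{2} = 74529$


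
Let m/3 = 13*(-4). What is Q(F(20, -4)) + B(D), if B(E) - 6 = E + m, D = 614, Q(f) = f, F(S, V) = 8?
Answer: 472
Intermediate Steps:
m = -156 (m = 3*(13*(-4)) = 3*(-52) = -156)
B(E) = -150 + E (B(E) = 6 + (E - 156) = 6 + (-156 + E) = -150 + E)
Q(F(20, -4)) + B(D) = 8 + (-150 + 614) = 8 + 464 = 472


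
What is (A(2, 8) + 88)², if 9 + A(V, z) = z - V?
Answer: 7225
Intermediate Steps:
A(V, z) = -9 + z - V (A(V, z) = -9 + (z - V) = -9 + z - V)
(A(2, 8) + 88)² = ((-9 + 8 - 1*2) + 88)² = ((-9 + 8 - 2) + 88)² = (-3 + 88)² = 85² = 7225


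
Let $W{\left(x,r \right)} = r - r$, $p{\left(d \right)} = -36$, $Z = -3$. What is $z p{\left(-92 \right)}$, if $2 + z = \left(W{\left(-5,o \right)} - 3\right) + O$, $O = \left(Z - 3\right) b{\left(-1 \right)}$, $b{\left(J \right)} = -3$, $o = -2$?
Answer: $-468$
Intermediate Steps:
$O = 18$ ($O = \left(-3 - 3\right) \left(-3\right) = \left(-6\right) \left(-3\right) = 18$)
$W{\left(x,r \right)} = 0$
$z = 13$ ($z = -2 + \left(\left(0 - 3\right) + 18\right) = -2 + \left(-3 + 18\right) = -2 + 15 = 13$)
$z p{\left(-92 \right)} = 13 \left(-36\right) = -468$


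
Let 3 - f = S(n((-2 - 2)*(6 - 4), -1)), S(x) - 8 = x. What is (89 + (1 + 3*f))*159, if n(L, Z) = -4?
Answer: 13833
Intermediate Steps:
S(x) = 8 + x
f = -1 (f = 3 - (8 - 4) = 3 - 1*4 = 3 - 4 = -1)
(89 + (1 + 3*f))*159 = (89 + (1 + 3*(-1)))*159 = (89 + (1 - 3))*159 = (89 - 2)*159 = 87*159 = 13833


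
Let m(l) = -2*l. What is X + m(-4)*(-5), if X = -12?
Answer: -52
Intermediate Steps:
X + m(-4)*(-5) = -12 - 2*(-4)*(-5) = -12 + 8*(-5) = -12 - 40 = -52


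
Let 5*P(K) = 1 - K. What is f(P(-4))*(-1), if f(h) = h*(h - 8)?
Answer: 7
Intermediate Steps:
P(K) = 1/5 - K/5 (P(K) = (1 - K)/5 = 1/5 - K/5)
f(h) = h*(-8 + h)
f(P(-4))*(-1) = ((1/5 - 1/5*(-4))*(-8 + (1/5 - 1/5*(-4))))*(-1) = ((1/5 + 4/5)*(-8 + (1/5 + 4/5)))*(-1) = (1*(-8 + 1))*(-1) = (1*(-7))*(-1) = -7*(-1) = 7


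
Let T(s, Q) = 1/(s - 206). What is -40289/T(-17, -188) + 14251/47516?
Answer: 426904997903/47516 ≈ 8.9844e+6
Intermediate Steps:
T(s, Q) = 1/(-206 + s)
-40289/T(-17, -188) + 14251/47516 = -40289/(1/(-206 - 17)) + 14251/47516 = -40289/(1/(-223)) + 14251*(1/47516) = -40289/(-1/223) + 14251/47516 = -40289*(-223) + 14251/47516 = 8984447 + 14251/47516 = 426904997903/47516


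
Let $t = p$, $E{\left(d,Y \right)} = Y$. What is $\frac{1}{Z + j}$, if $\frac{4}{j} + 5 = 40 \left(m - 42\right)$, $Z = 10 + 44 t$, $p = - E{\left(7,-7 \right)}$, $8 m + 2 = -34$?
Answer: $\frac{1865}{593066} \approx 0.0031447$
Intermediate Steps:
$m = - \frac{9}{2}$ ($m = - \frac{1}{4} + \frac{1}{8} \left(-34\right) = - \frac{1}{4} - \frac{17}{4} = - \frac{9}{2} \approx -4.5$)
$p = 7$ ($p = \left(-1\right) \left(-7\right) = 7$)
$t = 7$
$Z = 318$ ($Z = 10 + 44 \cdot 7 = 10 + 308 = 318$)
$j = - \frac{4}{1865}$ ($j = \frac{4}{-5 + 40 \left(- \frac{9}{2} - 42\right)} = \frac{4}{-5 + 40 \left(- \frac{93}{2}\right)} = \frac{4}{-5 - 1860} = \frac{4}{-1865} = 4 \left(- \frac{1}{1865}\right) = - \frac{4}{1865} \approx -0.0021448$)
$\frac{1}{Z + j} = \frac{1}{318 - \frac{4}{1865}} = \frac{1}{\frac{593066}{1865}} = \frac{1865}{593066}$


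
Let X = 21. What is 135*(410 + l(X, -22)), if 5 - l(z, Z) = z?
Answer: 53190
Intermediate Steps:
l(z, Z) = 5 - z
135*(410 + l(X, -22)) = 135*(410 + (5 - 1*21)) = 135*(410 + (5 - 21)) = 135*(410 - 16) = 135*394 = 53190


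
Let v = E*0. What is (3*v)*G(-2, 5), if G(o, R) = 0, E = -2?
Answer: 0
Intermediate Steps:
v = 0 (v = -2*0 = 0)
(3*v)*G(-2, 5) = (3*0)*0 = 0*0 = 0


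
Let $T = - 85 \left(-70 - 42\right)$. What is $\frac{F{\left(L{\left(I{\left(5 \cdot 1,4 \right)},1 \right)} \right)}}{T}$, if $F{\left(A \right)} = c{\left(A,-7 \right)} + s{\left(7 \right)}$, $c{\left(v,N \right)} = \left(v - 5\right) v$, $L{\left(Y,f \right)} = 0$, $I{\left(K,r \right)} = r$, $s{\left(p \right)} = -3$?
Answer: $- \frac{3}{9520} \approx -0.00031513$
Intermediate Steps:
$c{\left(v,N \right)} = v \left(-5 + v\right)$ ($c{\left(v,N \right)} = \left(-5 + v\right) v = v \left(-5 + v\right)$)
$F{\left(A \right)} = -3 + A \left(-5 + A\right)$ ($F{\left(A \right)} = A \left(-5 + A\right) - 3 = -3 + A \left(-5 + A\right)$)
$T = 9520$ ($T = \left(-85\right) \left(-112\right) = 9520$)
$\frac{F{\left(L{\left(I{\left(5 \cdot 1,4 \right)},1 \right)} \right)}}{T} = \frac{-3 + 0 \left(-5 + 0\right)}{9520} = \left(-3 + 0 \left(-5\right)\right) \frac{1}{9520} = \left(-3 + 0\right) \frac{1}{9520} = \left(-3\right) \frac{1}{9520} = - \frac{3}{9520}$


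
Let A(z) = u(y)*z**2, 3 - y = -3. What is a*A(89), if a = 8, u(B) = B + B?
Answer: 760416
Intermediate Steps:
y = 6 (y = 3 - 1*(-3) = 3 + 3 = 6)
u(B) = 2*B
A(z) = 12*z**2 (A(z) = (2*6)*z**2 = 12*z**2)
a*A(89) = 8*(12*89**2) = 8*(12*7921) = 8*95052 = 760416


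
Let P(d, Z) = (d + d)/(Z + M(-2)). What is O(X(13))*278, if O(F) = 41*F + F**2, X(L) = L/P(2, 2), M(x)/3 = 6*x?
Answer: 4269941/2 ≈ 2.1350e+6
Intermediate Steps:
M(x) = 18*x (M(x) = 3*(6*x) = 18*x)
P(d, Z) = 2*d/(-36 + Z) (P(d, Z) = (d + d)/(Z + 18*(-2)) = (2*d)/(Z - 36) = (2*d)/(-36 + Z) = 2*d/(-36 + Z))
X(L) = -17*L/2 (X(L) = L/((2*2/(-36 + 2))) = L/((2*2/(-34))) = L/((2*2*(-1/34))) = L/(-2/17) = L*(-17/2) = -17*L/2)
O(F) = F**2 + 41*F
O(X(13))*278 = ((-17/2*13)*(41 - 17/2*13))*278 = -221*(41 - 221/2)/2*278 = -221/2*(-139/2)*278 = (30719/4)*278 = 4269941/2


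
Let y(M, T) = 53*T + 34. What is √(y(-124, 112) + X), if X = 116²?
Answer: √19426 ≈ 139.38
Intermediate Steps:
y(M, T) = 34 + 53*T
X = 13456
√(y(-124, 112) + X) = √((34 + 53*112) + 13456) = √((34 + 5936) + 13456) = √(5970 + 13456) = √19426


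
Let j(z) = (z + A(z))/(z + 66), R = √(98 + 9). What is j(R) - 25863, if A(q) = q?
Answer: -109892101/4249 + 132*√107/4249 ≈ -25863.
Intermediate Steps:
R = √107 ≈ 10.344
j(z) = 2*z/(66 + z) (j(z) = (z + z)/(z + 66) = (2*z)/(66 + z) = 2*z/(66 + z))
j(R) - 25863 = 2*√107/(66 + √107) - 25863 = -25863 + 2*√107/(66 + √107)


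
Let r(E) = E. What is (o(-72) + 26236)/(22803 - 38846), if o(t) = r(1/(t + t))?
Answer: -3777983/2310192 ≈ -1.6354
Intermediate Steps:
o(t) = 1/(2*t) (o(t) = 1/(t + t) = 1/(2*t))
(o(-72) + 26236)/(22803 - 38846) = ((½)/(-72) + 26236)/(22803 - 38846) = ((½)*(-1/72) + 26236)/(-16043) = (-1/144 + 26236)*(-1/16043) = (3777983/144)*(-1/16043) = -3777983/2310192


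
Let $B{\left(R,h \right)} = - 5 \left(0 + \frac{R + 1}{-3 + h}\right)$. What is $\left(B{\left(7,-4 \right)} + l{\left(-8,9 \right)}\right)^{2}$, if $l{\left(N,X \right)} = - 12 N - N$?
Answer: $\frac{589824}{49} \approx 12037.0$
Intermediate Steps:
$B{\left(R,h \right)} = - \frac{5 \left(1 + R\right)}{-3 + h}$ ($B{\left(R,h \right)} = - 5 \left(0 + \frac{1 + R}{-3 + h}\right) = - 5 \frac{1 + R}{-3 + h} = - \frac{5 \left(1 + R\right)}{-3 + h}$)
$l{\left(N,X \right)} = - 13 N$
$\left(B{\left(7,-4 \right)} + l{\left(-8,9 \right)}\right)^{2} = \left(\frac{5 \left(-1 - 7\right)}{-3 - 4} - -104\right)^{2} = \left(\frac{5 \left(-1 - 7\right)}{-7} + 104\right)^{2} = \left(5 \left(- \frac{1}{7}\right) \left(-8\right) + 104\right)^{2} = \left(\frac{40}{7} + 104\right)^{2} = \left(\frac{768}{7}\right)^{2} = \frac{589824}{49}$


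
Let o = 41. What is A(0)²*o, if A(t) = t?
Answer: 0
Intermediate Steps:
A(0)²*o = 0²*41 = 0*41 = 0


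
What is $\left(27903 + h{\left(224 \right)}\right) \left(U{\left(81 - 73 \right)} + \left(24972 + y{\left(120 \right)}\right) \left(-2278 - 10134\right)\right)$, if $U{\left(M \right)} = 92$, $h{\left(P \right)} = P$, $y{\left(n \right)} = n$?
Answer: $-8759923846124$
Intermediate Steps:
$\left(27903 + h{\left(224 \right)}\right) \left(U{\left(81 - 73 \right)} + \left(24972 + y{\left(120 \right)}\right) \left(-2278 - 10134\right)\right) = \left(27903 + 224\right) \left(92 + \left(24972 + 120\right) \left(-2278 - 10134\right)\right) = 28127 \left(92 + 25092 \left(-12412\right)\right) = 28127 \left(92 - 311441904\right) = 28127 \left(-311441812\right) = -8759923846124$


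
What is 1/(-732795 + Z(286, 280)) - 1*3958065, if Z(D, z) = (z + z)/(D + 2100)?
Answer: -3460236030061268/874224155 ≈ -3.9581e+6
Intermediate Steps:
Z(D, z) = 2*z/(2100 + D) (Z(D, z) = (2*z)/(2100 + D) = 2*z/(2100 + D))
1/(-732795 + Z(286, 280)) - 1*3958065 = 1/(-732795 + 2*280/(2100 + 286)) - 1*3958065 = 1/(-732795 + 2*280/2386) - 3958065 = 1/(-732795 + 2*280*(1/2386)) - 3958065 = 1/(-732795 + 280/1193) - 3958065 = 1/(-874224155/1193) - 3958065 = -1193/874224155 - 3958065 = -3460236030061268/874224155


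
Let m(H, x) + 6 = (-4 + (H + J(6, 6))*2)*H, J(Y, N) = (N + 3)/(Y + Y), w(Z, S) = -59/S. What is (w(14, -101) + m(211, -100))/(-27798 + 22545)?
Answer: -17878835/1061106 ≈ -16.849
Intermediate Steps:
J(Y, N) = (3 + N)/(2*Y) (J(Y, N) = (3 + N)/((2*Y)) = (3 + N)*(1/(2*Y)) = (3 + N)/(2*Y))
m(H, x) = -6 + H*(-5/2 + 2*H) (m(H, x) = -6 + (-4 + (H + (½)*(3 + 6)/6)*2)*H = -6 + (-4 + (H + (½)*(⅙)*9)*2)*H = -6 + (-4 + (H + ¾)*2)*H = -6 + (-4 + (¾ + H)*2)*H = -6 + (-4 + (3/2 + 2*H))*H = -6 + (-5/2 + 2*H)*H = -6 + H*(-5/2 + 2*H))
(w(14, -101) + m(211, -100))/(-27798 + 22545) = (-59/(-101) + (-6 + 2*211² - 5/2*211))/(-27798 + 22545) = (-59*(-1/101) + (-6 + 2*44521 - 1055/2))/(-5253) = (59/101 + (-6 + 89042 - 1055/2))*(-1/5253) = (59/101 + 177017/2)*(-1/5253) = (17878835/202)*(-1/5253) = -17878835/1061106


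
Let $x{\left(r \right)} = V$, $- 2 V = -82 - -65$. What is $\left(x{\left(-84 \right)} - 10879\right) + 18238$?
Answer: $\frac{14735}{2} \approx 7367.5$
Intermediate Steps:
$V = \frac{17}{2}$ ($V = - \frac{-82 - -65}{2} = - \frac{-82 + 65}{2} = \left(- \frac{1}{2}\right) \left(-17\right) = \frac{17}{2} \approx 8.5$)
$x{\left(r \right)} = \frac{17}{2}$
$\left(x{\left(-84 \right)} - 10879\right) + 18238 = \left(\frac{17}{2} - 10879\right) + 18238 = - \frac{21741}{2} + 18238 = \frac{14735}{2}$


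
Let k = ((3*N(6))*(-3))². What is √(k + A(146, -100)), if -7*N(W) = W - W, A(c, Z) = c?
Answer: √146 ≈ 12.083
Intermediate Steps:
N(W) = 0 (N(W) = -(W - W)/7 = -⅐*0 = 0)
k = 0 (k = ((3*0)*(-3))² = (0*(-3))² = 0² = 0)
√(k + A(146, -100)) = √(0 + 146) = √146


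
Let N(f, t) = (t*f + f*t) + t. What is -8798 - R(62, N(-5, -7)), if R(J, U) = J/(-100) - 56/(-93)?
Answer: -40910617/4650 ≈ -8798.0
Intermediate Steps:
N(f, t) = t + 2*f*t (N(f, t) = (f*t + f*t) + t = 2*f*t + t = t + 2*f*t)
R(J, U) = 56/93 - J/100 (R(J, U) = J*(-1/100) - 56*(-1/93) = -J/100 + 56/93 = 56/93 - J/100)
-8798 - R(62, N(-5, -7)) = -8798 - (56/93 - 1/100*62) = -8798 - (56/93 - 31/50) = -8798 - 1*(-83/4650) = -8798 + 83/4650 = -40910617/4650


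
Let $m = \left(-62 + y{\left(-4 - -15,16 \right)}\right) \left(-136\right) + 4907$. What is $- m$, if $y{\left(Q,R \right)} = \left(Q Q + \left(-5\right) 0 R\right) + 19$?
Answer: $5701$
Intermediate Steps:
$y{\left(Q,R \right)} = 19 + Q^{2}$ ($y{\left(Q,R \right)} = \left(Q^{2} + 0 R\right) + 19 = \left(Q^{2} + 0\right) + 19 = Q^{2} + 19 = 19 + Q^{2}$)
$m = -5701$ ($m = \left(-62 + \left(19 + \left(-4 - -15\right)^{2}\right)\right) \left(-136\right) + 4907 = \left(-62 + \left(19 + \left(-4 + 15\right)^{2}\right)\right) \left(-136\right) + 4907 = \left(-62 + \left(19 + 11^{2}\right)\right) \left(-136\right) + 4907 = \left(-62 + \left(19 + 121\right)\right) \left(-136\right) + 4907 = \left(-62 + 140\right) \left(-136\right) + 4907 = 78 \left(-136\right) + 4907 = -10608 + 4907 = -5701$)
$- m = \left(-1\right) \left(-5701\right) = 5701$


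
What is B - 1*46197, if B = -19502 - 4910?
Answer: -70609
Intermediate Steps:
B = -24412
B - 1*46197 = -24412 - 1*46197 = -24412 - 46197 = -70609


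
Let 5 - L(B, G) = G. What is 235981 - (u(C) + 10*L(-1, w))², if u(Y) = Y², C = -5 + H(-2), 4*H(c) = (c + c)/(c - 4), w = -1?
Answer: 296825375/1296 ≈ 2.2903e+5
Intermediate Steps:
L(B, G) = 5 - G
H(c) = c/(2*(-4 + c)) (H(c) = ((c + c)/(c - 4))/4 = ((2*c)/(-4 + c))/4 = (2*c/(-4 + c))/4 = c/(2*(-4 + c)))
C = -29/6 (C = -5 + (½)*(-2)/(-4 - 2) = -5 + (½)*(-2)/(-6) = -5 + (½)*(-2)*(-⅙) = -5 + ⅙ = -29/6 ≈ -4.8333)
235981 - (u(C) + 10*L(-1, w))² = 235981 - ((-29/6)² + 10*(5 - 1*(-1)))² = 235981 - (841/36 + 10*(5 + 1))² = 235981 - (841/36 + 10*6)² = 235981 - (841/36 + 60)² = 235981 - (3001/36)² = 235981 - 1*9006001/1296 = 235981 - 9006001/1296 = 296825375/1296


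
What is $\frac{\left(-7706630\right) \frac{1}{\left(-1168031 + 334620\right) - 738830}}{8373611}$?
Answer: $\frac{7706630}{13165334532251} \approx 5.8537 \cdot 10^{-7}$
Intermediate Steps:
$\frac{\left(-7706630\right) \frac{1}{\left(-1168031 + 334620\right) - 738830}}{8373611} = - \frac{7706630}{-833411 - 738830} \cdot \frac{1}{8373611} = - \frac{7706630}{-1572241} \cdot \frac{1}{8373611} = \left(-7706630\right) \left(- \frac{1}{1572241}\right) \frac{1}{8373611} = \frac{7706630}{1572241} \cdot \frac{1}{8373611} = \frac{7706630}{13165334532251}$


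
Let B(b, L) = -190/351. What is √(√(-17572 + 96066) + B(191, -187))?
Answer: √(-7410 + 13689*√78494)/117 ≈ 16.722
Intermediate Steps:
B(b, L) = -190/351 (B(b, L) = -190*1/351 = -190/351)
√(√(-17572 + 96066) + B(191, -187)) = √(√(-17572 + 96066) - 190/351) = √(√78494 - 190/351) = √(-190/351 + √78494)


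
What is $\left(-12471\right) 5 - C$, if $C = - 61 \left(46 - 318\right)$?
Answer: $-78947$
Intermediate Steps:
$C = 16592$ ($C = \left(-61\right) \left(-272\right) = 16592$)
$\left(-12471\right) 5 - C = \left(-12471\right) 5 - 16592 = -62355 - 16592 = -78947$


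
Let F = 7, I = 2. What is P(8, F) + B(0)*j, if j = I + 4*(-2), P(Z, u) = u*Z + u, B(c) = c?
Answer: 63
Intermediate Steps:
P(Z, u) = u + Z*u (P(Z, u) = Z*u + u = u + Z*u)
j = -6 (j = 2 + 4*(-2) = 2 - 8 = -6)
P(8, F) + B(0)*j = 7*(1 + 8) + 0*(-6) = 7*9 + 0 = 63 + 0 = 63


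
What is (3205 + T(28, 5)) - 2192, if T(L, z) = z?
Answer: 1018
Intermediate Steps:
(3205 + T(28, 5)) - 2192 = (3205 + 5) - 2192 = 3210 - 2192 = 1018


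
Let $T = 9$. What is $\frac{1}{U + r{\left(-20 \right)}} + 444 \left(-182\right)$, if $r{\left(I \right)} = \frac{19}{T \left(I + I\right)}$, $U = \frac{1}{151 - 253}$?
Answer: $- \frac{30955584}{383} \approx -80824.0$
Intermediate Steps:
$U = - \frac{1}{102}$ ($U = \frac{1}{-102} = - \frac{1}{102} \approx -0.0098039$)
$r{\left(I \right)} = \frac{19}{18 I}$ ($r{\left(I \right)} = \frac{19}{9 \left(I + I\right)} = \frac{19}{9 \cdot 2 I} = \frac{19}{18 I}$)
$\frac{1}{U + r{\left(-20 \right)}} + 444 \left(-182\right) = \frac{1}{- \frac{1}{102} + \frac{19}{18 \left(-20\right)}} + 444 \left(-182\right) = \frac{1}{- \frac{1}{102} + \frac{19}{18} \left(- \frac{1}{20}\right)} - 80808 = \frac{1}{- \frac{1}{102} - \frac{19}{360}} - 80808 = \frac{1}{- \frac{383}{6120}} - 80808 = - \frac{6120}{383} - 80808 = - \frac{30955584}{383}$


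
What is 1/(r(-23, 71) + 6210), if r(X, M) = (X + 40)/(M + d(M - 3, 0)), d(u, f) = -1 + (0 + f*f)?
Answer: 70/434717 ≈ 0.00016102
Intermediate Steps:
d(u, f) = -1 + f² (d(u, f) = -1 + (0 + f²) = -1 + f²)
r(X, M) = (40 + X)/(-1 + M) (r(X, M) = (X + 40)/(M + (-1 + 0²)) = (40 + X)/(M + (-1 + 0)) = (40 + X)/(M - 1) = (40 + X)/(-1 + M))
1/(r(-23, 71) + 6210) = 1/((40 - 23)/(-1 + 71) + 6210) = 1/(17/70 + 6210) = 1/(434717/70) = 70/434717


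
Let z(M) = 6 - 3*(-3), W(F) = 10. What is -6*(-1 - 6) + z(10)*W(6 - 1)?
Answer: 192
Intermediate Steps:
z(M) = 15 (z(M) = 6 + 9 = 15)
-6*(-1 - 6) + z(10)*W(6 - 1) = -6*(-1 - 6) + 15*10 = -6*(-7) + 150 = 42 + 150 = 192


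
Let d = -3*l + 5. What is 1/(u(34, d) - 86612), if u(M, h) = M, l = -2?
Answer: -1/86578 ≈ -1.1550e-5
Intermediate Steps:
d = 11 (d = -3*(-2) + 5 = 6 + 5 = 11)
1/(u(34, d) - 86612) = 1/(34 - 86612) = 1/(-86578) = -1/86578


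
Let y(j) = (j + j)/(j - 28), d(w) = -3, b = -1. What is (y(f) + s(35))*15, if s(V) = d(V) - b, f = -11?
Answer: -280/13 ≈ -21.538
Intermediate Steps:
s(V) = -2 (s(V) = -3 - 1*(-1) = -3 + 1 = -2)
y(j) = 2*j/(-28 + j) (y(j) = (2*j)/(-28 + j) = 2*j/(-28 + j))
(y(f) + s(35))*15 = (2*(-11)/(-28 - 11) - 2)*15 = (2*(-11)/(-39) - 2)*15 = (2*(-11)*(-1/39) - 2)*15 = (22/39 - 2)*15 = -56/39*15 = -280/13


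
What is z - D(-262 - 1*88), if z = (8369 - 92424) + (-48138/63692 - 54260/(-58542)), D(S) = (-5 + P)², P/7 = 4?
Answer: -78846022817063/932164266 ≈ -84584.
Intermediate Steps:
P = 28 (P = 7*4 = 28)
D(S) = 529 (D(S) = (-5 + 28)² = 23² = 529)
z = -78352907920349/932164266 (z = -84055 + (-48138*1/63692 - 54260*(-1/58542)) = -84055 + (-24069/31846 + 27130/29271) = -84055 + 159458281/932164266 = -78352907920349/932164266 ≈ -84055.)
z - D(-262 - 1*88) = -78352907920349/932164266 - 1*529 = -78352907920349/932164266 - 529 = -78846022817063/932164266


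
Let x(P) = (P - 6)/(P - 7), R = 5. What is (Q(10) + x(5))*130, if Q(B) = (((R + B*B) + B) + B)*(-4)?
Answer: -64935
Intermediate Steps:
x(P) = (-6 + P)/(-7 + P)
Q(B) = -20 - 8*B - 4*B**2 (Q(B) = (((5 + B*B) + B) + B)*(-4) = (((5 + B**2) + B) + B)*(-4) = ((5 + B + B**2) + B)*(-4) = (5 + B**2 + 2*B)*(-4) = -20 - 8*B - 4*B**2)
(Q(10) + x(5))*130 = ((-20 - 8*10 - 4*10**2) + (-6 + 5)/(-7 + 5))*130 = ((-20 - 80 - 4*100) - 1/(-2))*130 = ((-20 - 80 - 400) - 1/2*(-1))*130 = (-500 + 1/2)*130 = -999/2*130 = -64935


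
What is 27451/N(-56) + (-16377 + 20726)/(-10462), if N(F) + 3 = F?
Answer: -287448953/617258 ≈ -465.69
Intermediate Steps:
N(F) = -3 + F
27451/N(-56) + (-16377 + 20726)/(-10462) = 27451/(-3 - 56) + (-16377 + 20726)/(-10462) = 27451/(-59) + 4349*(-1/10462) = 27451*(-1/59) - 4349/10462 = -27451/59 - 4349/10462 = -287448953/617258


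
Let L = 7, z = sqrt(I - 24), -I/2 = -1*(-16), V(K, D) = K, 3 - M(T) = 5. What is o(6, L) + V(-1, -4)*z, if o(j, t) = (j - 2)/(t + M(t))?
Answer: 4/5 - 2*I*sqrt(14) ≈ 0.8 - 7.4833*I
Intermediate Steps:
M(T) = -2 (M(T) = 3 - 1*5 = 3 - 5 = -2)
I = -32 (I = -(-2)*(-16) = -2*16 = -32)
z = 2*I*sqrt(14) (z = sqrt(-32 - 24) = sqrt(-56) = 2*I*sqrt(14) ≈ 7.4833*I)
o(j, t) = (-2 + j)/(-2 + t) (o(j, t) = (j - 2)/(t - 2) = (-2 + j)/(-2 + t))
o(6, L) + V(-1, -4)*z = (-2 + 6)/(-2 + 7) - 2*I*sqrt(14) = 4/5 - 2*I*sqrt(14)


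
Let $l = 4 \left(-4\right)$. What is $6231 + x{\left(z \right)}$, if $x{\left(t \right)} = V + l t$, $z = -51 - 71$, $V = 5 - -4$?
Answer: $8192$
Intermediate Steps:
$V = 9$ ($V = 5 + 4 = 9$)
$z = -122$
$l = -16$
$x{\left(t \right)} = 9 - 16 t$
$6231 + x{\left(z \right)} = 6231 + \left(9 - -1952\right) = 6231 + \left(9 + 1952\right) = 6231 + 1961 = 8192$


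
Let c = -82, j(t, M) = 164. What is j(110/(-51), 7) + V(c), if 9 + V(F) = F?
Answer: 73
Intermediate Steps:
V(F) = -9 + F
j(110/(-51), 7) + V(c) = 164 + (-9 - 82) = 164 - 91 = 73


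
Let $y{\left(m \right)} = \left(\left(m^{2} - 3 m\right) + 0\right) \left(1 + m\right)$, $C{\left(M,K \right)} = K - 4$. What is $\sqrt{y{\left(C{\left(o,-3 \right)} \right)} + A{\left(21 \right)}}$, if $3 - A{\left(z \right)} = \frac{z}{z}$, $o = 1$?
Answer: $i \sqrt{418} \approx 20.445 i$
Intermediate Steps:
$A{\left(z \right)} = 2$ ($A{\left(z \right)} = 3 - \frac{z}{z} = 3 - 1 = 2$)
$C{\left(M,K \right)} = -4 + K$ ($C{\left(M,K \right)} = K - 4 = -4 + K$)
$y{\left(m \right)} = \left(1 + m\right) \left(m^{2} - 3 m\right)$ ($y{\left(m \right)} = \left(m^{2} - 3 m\right) \left(1 + m\right) = \left(1 + m\right) \left(m^{2} - 3 m\right)$)
$\sqrt{y{\left(C{\left(o,-3 \right)} \right)} + A{\left(21 \right)}} = \sqrt{\left(-4 - 3\right) \left(-3 + \left(-4 - 3\right)^{2} - 2 \left(-4 - 3\right)\right) + 2} = \sqrt{- 7 \left(-3 + \left(-7\right)^{2} - -14\right) + 2} = \sqrt{- 7 \left(-3 + 49 + 14\right) + 2} = \sqrt{\left(-7\right) 60 + 2} = \sqrt{-420 + 2} = \sqrt{-418} = i \sqrt{418}$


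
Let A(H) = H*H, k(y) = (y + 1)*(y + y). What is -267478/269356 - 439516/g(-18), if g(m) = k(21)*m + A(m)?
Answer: 14253030059/549082206 ≈ 25.958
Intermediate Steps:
k(y) = 2*y*(1 + y) (k(y) = (1 + y)*(2*y) = 2*y*(1 + y))
A(H) = H²
g(m) = m² + 924*m (g(m) = (2*21*(1 + 21))*m + m² = (2*21*22)*m + m² = 924*m + m² = m² + 924*m)
-267478/269356 - 439516/g(-18) = -267478/269356 - 439516*(-1/(18*(924 - 18))) = -267478*1/269356 - 439516/((-18*906)) = -133739/134678 - 439516/(-16308) = -133739/134678 - 439516*(-1/16308) = -133739/134678 + 109879/4077 = 14253030059/549082206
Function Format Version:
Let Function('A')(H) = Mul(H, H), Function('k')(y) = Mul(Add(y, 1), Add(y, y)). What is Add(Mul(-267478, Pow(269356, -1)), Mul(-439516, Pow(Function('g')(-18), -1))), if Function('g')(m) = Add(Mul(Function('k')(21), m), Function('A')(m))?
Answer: Rational(14253030059, 549082206) ≈ 25.958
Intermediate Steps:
Function('k')(y) = Mul(2, y, Add(1, y)) (Function('k')(y) = Mul(Add(1, y), Mul(2, y)) = Mul(2, y, Add(1, y)))
Function('A')(H) = Pow(H, 2)
Function('g')(m) = Add(Pow(m, 2), Mul(924, m)) (Function('g')(m) = Add(Mul(Mul(2, 21, Add(1, 21)), m), Pow(m, 2)) = Add(Mul(Mul(2, 21, 22), m), Pow(m, 2)) = Add(Mul(924, m), Pow(m, 2)) = Add(Pow(m, 2), Mul(924, m)))
Add(Mul(-267478, Pow(269356, -1)), Mul(-439516, Pow(Function('g')(-18), -1))) = Add(Mul(-267478, Pow(269356, -1)), Mul(-439516, Pow(Mul(-18, Add(924, -18)), -1))) = Add(Mul(-267478, Rational(1, 269356)), Mul(-439516, Pow(Mul(-18, 906), -1))) = Add(Rational(-133739, 134678), Mul(-439516, Pow(-16308, -1))) = Add(Rational(-133739, 134678), Mul(-439516, Rational(-1, 16308))) = Add(Rational(-133739, 134678), Rational(109879, 4077)) = Rational(14253030059, 549082206)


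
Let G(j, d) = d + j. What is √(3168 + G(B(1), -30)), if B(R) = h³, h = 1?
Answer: √3139 ≈ 56.027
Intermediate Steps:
B(R) = 1 (B(R) = 1³ = 1)
√(3168 + G(B(1), -30)) = √(3168 + (-30 + 1)) = √(3168 - 29) = √3139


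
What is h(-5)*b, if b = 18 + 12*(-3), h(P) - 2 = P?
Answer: 54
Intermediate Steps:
h(P) = 2 + P
b = -18 (b = 18 - 36 = -18)
h(-5)*b = (2 - 5)*(-18) = -3*(-18) = 54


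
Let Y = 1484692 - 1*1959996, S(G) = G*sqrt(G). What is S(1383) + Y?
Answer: -475304 + 1383*sqrt(1383) ≈ -4.2387e+5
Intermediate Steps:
S(G) = G**(3/2)
Y = -475304 (Y = 1484692 - 1959996 = -475304)
S(1383) + Y = 1383**(3/2) - 475304 = 1383*sqrt(1383) - 475304 = -475304 + 1383*sqrt(1383)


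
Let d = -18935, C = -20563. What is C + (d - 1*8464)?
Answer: -47962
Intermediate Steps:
C + (d - 1*8464) = -20563 + (-18935 - 1*8464) = -20563 + (-18935 - 8464) = -20563 - 27399 = -47962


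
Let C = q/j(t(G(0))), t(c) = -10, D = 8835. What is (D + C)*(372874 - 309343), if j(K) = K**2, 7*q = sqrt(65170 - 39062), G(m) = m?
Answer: 561296385 + 63531*sqrt(6527)/350 ≈ 5.6131e+8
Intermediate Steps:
q = 2*sqrt(6527)/7 (q = sqrt(65170 - 39062)/7 = sqrt(26108)/7 = (2*sqrt(6527))/7 = 2*sqrt(6527)/7 ≈ 23.083)
C = sqrt(6527)/350 (C = (2*sqrt(6527)/7)/((-10)**2) = (2*sqrt(6527)/7)/100 = (2*sqrt(6527)/7)*(1/100) = sqrt(6527)/350 ≈ 0.23083)
(D + C)*(372874 - 309343) = (8835 + sqrt(6527)/350)*(372874 - 309343) = (8835 + sqrt(6527)/350)*63531 = 561296385 + 63531*sqrt(6527)/350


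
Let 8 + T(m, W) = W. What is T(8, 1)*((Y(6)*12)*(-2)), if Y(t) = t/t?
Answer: 168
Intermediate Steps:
Y(t) = 1
T(m, W) = -8 + W
T(8, 1)*((Y(6)*12)*(-2)) = (-8 + 1)*((1*12)*(-2)) = -84*(-2) = -7*(-24) = 168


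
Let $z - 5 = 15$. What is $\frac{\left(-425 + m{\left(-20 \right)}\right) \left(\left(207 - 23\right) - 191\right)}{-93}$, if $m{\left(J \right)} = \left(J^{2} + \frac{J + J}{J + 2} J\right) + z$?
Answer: $- \frac{3115}{837} \approx -3.7216$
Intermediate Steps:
$z = 20$ ($z = 5 + 15 = 20$)
$m{\left(J \right)} = 20 + J^{2} + \frac{2 J^{2}}{2 + J}$ ($m{\left(J \right)} = \left(J^{2} + \frac{J + J}{J + 2} J\right) + 20 = \left(J^{2} + \frac{2 J}{2 + J} J\right) + 20 = \left(J^{2} + \frac{2 J^{2}}{2 + J}\right) + 20 = 20 + J^{2} + \frac{2 J^{2}}{2 + J}$)
$\frac{\left(-425 + m{\left(-20 \right)}\right) \left(\left(207 - 23\right) - 191\right)}{-93} = \frac{\left(-425 + \frac{40 + \left(-20\right)^{3} + 4 \left(-20\right)^{2} + 20 \left(-20\right)}{2 - 20}\right) \left(\left(207 - 23\right) - 191\right)}{-93} = \left(-425 + \frac{40 - 8000 + 4 \cdot 400 - 400}{-18}\right) \left(\left(207 - 23\right) - 191\right) \left(- \frac{1}{93}\right) = \left(-425 - \frac{40 - 8000 + 1600 - 400}{18}\right) \left(184 - 191\right) \left(- \frac{1}{93}\right) = \left(-425 - - \frac{3380}{9}\right) \left(-7\right) \left(- \frac{1}{93}\right) = \left(-425 + \frac{3380}{9}\right) \left(-7\right) \left(- \frac{1}{93}\right) = \left(- \frac{445}{9}\right) \left(-7\right) \left(- \frac{1}{93}\right) = \frac{3115}{9} \left(- \frac{1}{93}\right) = - \frac{3115}{837}$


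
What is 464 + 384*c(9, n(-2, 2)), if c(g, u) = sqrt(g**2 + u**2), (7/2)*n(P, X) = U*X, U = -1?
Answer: 464 + 384*sqrt(3985)/7 ≈ 3927.0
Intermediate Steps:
n(P, X) = -2*X/7 (n(P, X) = 2*(-X)/7 = -2*X/7)
464 + 384*c(9, n(-2, 2)) = 464 + 384*sqrt(9**2 + (-2/7*2)**2) = 464 + 384*sqrt(81 + (-4/7)**2) = 464 + 384*sqrt(81 + 16/49) = 464 + 384*sqrt(3985/49) = 464 + 384*(sqrt(3985)/7) = 464 + 384*sqrt(3985)/7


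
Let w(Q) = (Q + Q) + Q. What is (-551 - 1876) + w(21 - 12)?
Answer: -2400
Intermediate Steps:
w(Q) = 3*Q (w(Q) = 2*Q + Q = 3*Q)
(-551 - 1876) + w(21 - 12) = (-551 - 1876) + 3*(21 - 12) = -2427 + 3*9 = -2427 + 27 = -2400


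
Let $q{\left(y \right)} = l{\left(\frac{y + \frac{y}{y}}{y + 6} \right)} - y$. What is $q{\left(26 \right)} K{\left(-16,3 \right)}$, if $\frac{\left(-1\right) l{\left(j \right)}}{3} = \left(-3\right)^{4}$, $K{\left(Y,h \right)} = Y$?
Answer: $4304$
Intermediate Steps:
$l{\left(j \right)} = -243$ ($l{\left(j \right)} = - 3 \left(-3\right)^{4} = \left(-3\right) 81 = -243$)
$q{\left(y \right)} = -243 - y$
$q{\left(26 \right)} K{\left(-16,3 \right)} = \left(-243 - 26\right) \left(-16\right) = \left(-269\right) \left(-16\right) = 4304$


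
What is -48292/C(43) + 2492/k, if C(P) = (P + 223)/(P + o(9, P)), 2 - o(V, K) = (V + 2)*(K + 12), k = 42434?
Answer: 5854925462/57589 ≈ 1.0167e+5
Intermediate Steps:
o(V, K) = 2 - (2 + V)*(12 + K) (o(V, K) = 2 - (V + 2)*(K + 12) = 2 - (2 + V)*(12 + K))
C(P) = (223 + P)/(-130 - 10*P) (C(P) = (P + 223)/(P + (-22 - 12*9 - 2*P - 1*P*9)) = (223 + P)/(P + (-22 - 108 - 2*P - 9*P)) = (223 + P)/(P + (-130 - 11*P)) = (223 + P)/(-130 - 10*P))
-48292/C(43) + 2492/k = -48292*10*(13 + 43)/(-223 - 1*43) + 2492/42434 = -48292*560/(-223 - 43) + 2492*(1/42434) = -48292/((⅒)*(1/56)*(-266)) + 178/3031 = -48292/(-19/40) + 178/3031 = -48292*(-40/19) + 178/3031 = 1931680/19 + 178/3031 = 5854925462/57589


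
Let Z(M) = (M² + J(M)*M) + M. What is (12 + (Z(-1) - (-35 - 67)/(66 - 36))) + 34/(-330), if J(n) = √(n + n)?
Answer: 2524/165 - I*√2 ≈ 15.297 - 1.4142*I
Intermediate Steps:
J(n) = √2*√n (J(n) = √(2*n) = √2*√n)
Z(M) = M + M² + √2*M^(3/2) (Z(M) = (M² + (√2*√M)*M) + M = (M² + √2*M^(3/2)) + M = M + M² + √2*M^(3/2))
(12 + (Z(-1) - (-35 - 67)/(66 - 36))) + 34/(-330) = (12 + (-(1 - 1 + √2*√(-1)) - (-35 - 67)/(66 - 36))) + 34/(-330) = (12 + (-(1 - 1 + √2*I) - (-102)/30)) + 34*(-1/330) = (12 + (-(1 - 1 + I*√2) - (-102)/30)) - 17/165 = (12 + (-I*√2 - 1*(-17/5))) - 17/165 = (12 + (-I*√2 + 17/5)) - 17/165 = (12 + (17/5 - I*√2)) - 17/165 = (77/5 - I*√2) - 17/165 = 2524/165 - I*√2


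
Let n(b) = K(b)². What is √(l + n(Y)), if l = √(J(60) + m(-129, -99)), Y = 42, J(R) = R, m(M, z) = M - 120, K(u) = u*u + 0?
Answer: √(3111696 + 3*I*√21) ≈ 1764.0 + 0.004*I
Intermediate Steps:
K(u) = u² (K(u) = u² + 0 = u²)
m(M, z) = -120 + M
n(b) = b⁴ (n(b) = (b²)² = b⁴)
l = 3*I*√21 (l = √(60 + (-120 - 129)) = √(60 - 249) = √(-189) = 3*I*√21 ≈ 13.748*I)
√(l + n(Y)) = √(3*I*√21 + 42⁴) = √(3*I*√21 + 3111696) = √(3111696 + 3*I*√21)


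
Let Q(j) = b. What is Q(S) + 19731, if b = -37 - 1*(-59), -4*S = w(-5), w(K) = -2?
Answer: 19753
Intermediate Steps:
S = 1/2 (S = -1/4*(-2) = 1/2 ≈ 0.50000)
b = 22 (b = -37 + 59 = 22)
Q(j) = 22
Q(S) + 19731 = 22 + 19731 = 19753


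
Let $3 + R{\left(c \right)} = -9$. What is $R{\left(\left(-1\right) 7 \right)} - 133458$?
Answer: $-133470$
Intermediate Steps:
$R{\left(c \right)} = -12$ ($R{\left(c \right)} = -3 - 9 = -12$)
$R{\left(\left(-1\right) 7 \right)} - 133458 = -12 - 133458 = -133470$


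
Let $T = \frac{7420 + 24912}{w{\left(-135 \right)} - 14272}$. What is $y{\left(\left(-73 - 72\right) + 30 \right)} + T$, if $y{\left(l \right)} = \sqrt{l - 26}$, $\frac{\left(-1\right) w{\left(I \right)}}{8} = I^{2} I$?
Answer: $\frac{8083}{4917182} + i \sqrt{141} \approx 0.0016438 + 11.874 i$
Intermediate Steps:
$w{\left(I \right)} = - 8 I^{3}$ ($w{\left(I \right)} = - 8 I^{2} I = - 8 I^{3}$)
$y{\left(l \right)} = \sqrt{-26 + l}$
$T = \frac{8083}{4917182}$ ($T = \frac{7420 + 24912}{- 8 \left(-135\right)^{3} - 14272} = \frac{32332}{\left(-8\right) \left(-2460375\right) - 14272} = \frac{32332}{19683000 - 14272} = \frac{32332}{19668728} = 32332 \cdot \frac{1}{19668728} = \frac{8083}{4917182} \approx 0.0016438$)
$y{\left(\left(-73 - 72\right) + 30 \right)} + T = \sqrt{-26 + \left(\left(-73 - 72\right) + 30\right)} + \frac{8083}{4917182} = \sqrt{-26 + \left(-145 + 30\right)} + \frac{8083}{4917182} = \sqrt{-26 - 115} + \frac{8083}{4917182} = \sqrt{-141} + \frac{8083}{4917182} = i \sqrt{141} + \frac{8083}{4917182} = \frac{8083}{4917182} + i \sqrt{141}$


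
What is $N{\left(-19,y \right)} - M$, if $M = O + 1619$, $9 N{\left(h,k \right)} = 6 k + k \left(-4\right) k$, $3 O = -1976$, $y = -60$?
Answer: $- \frac{7801}{3} \approx -2600.3$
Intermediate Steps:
$O = - \frac{1976}{3}$ ($O = \frac{1}{3} \left(-1976\right) = - \frac{1976}{3} \approx -658.67$)
$N{\left(h,k \right)} = - \frac{4 k^{2}}{9} + \frac{2 k}{3}$ ($N{\left(h,k \right)} = \frac{6 k + k \left(-4\right) k}{9} = \frac{6 k + - 4 k k}{9} = \frac{6 k - 4 k^{2}}{9} = \frac{- 4 k^{2} + 6 k}{9} = - \frac{4 k^{2}}{9} + \frac{2 k}{3}$)
$M = \frac{2881}{3}$ ($M = - \frac{1976}{3} + 1619 = \frac{2881}{3} \approx 960.33$)
$N{\left(-19,y \right)} - M = \frac{2}{9} \left(-60\right) \left(3 - -120\right) - \frac{2881}{3} = \frac{2}{9} \left(-60\right) \left(3 + 120\right) - \frac{2881}{3} = \frac{2}{9} \left(-60\right) 123 - \frac{2881}{3} = -1640 - \frac{2881}{3} = - \frac{7801}{3}$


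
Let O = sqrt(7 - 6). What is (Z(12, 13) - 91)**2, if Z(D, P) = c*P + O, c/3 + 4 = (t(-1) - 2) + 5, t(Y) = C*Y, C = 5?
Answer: 104976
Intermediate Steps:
t(Y) = 5*Y
O = 1 (O = sqrt(1) = 1)
c = -18 (c = -12 + 3*((5*(-1) - 2) + 5) = -12 + 3*((-5 - 2) + 5) = -12 + 3*(-7 + 5) = -12 + 3*(-2) = -12 - 6 = -18)
Z(D, P) = 1 - 18*P (Z(D, P) = -18*P + 1 = 1 - 18*P)
(Z(12, 13) - 91)**2 = ((1 - 18*13) - 91)**2 = ((1 - 234) - 91)**2 = (-233 - 91)**2 = (-324)**2 = 104976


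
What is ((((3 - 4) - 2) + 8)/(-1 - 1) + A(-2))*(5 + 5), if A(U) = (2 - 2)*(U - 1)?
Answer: -25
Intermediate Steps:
A(U) = 0 (A(U) = 0*(-1 + U) = 0)
((((3 - 4) - 2) + 8)/(-1 - 1) + A(-2))*(5 + 5) = ((((3 - 4) - 2) + 8)/(-1 - 1) + 0)*(5 + 5) = (((-1 - 2) + 8)/(-2) + 0)*10 = ((-3 + 8)*(-½) + 0)*10 = (5*(-½) + 0)*10 = (-5/2 + 0)*10 = -5/2*10 = -25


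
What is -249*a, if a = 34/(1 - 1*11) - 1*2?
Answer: 6723/5 ≈ 1344.6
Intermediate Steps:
a = -27/5 (a = 34/(1 - 11) - 2 = 34/(-10) - 2 = 34*(-⅒) - 2 = -17/5 - 2 = -27/5 ≈ -5.4000)
-249*a = -249*(-27/5) = 6723/5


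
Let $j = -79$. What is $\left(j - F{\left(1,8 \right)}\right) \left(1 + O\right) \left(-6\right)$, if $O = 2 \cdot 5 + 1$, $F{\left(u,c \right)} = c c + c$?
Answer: $10872$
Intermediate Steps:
$F{\left(u,c \right)} = c + c^{2}$ ($F{\left(u,c \right)} = c^{2} + c = c + c^{2}$)
$O = 11$ ($O = 10 + 1 = 11$)
$\left(j - F{\left(1,8 \right)}\right) \left(1 + O\right) \left(-6\right) = \left(-79 - 8 \left(1 + 8\right)\right) \left(1 + 11\right) \left(-6\right) = \left(-79 - 8 \cdot 9\right) 12 \left(-6\right) = \left(-79 - 72\right) \left(-72\right) = \left(-151\right) \left(-72\right) = 10872$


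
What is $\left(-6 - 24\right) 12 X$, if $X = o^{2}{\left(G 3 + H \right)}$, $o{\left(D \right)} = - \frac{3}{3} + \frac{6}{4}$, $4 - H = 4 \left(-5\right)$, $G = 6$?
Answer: $-90$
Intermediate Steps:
$H = 24$ ($H = 4 - 4 \left(-5\right) = 4 - -20 = 4 + 20 = 24$)
$o{\left(D \right)} = \frac{1}{2}$ ($o{\left(D \right)} = \left(-3\right) \frac{1}{3} + 6 \cdot \frac{1}{4} = -1 + \frac{3}{2} = \frac{1}{2}$)
$X = \frac{1}{4}$ ($X = \left(\frac{1}{2}\right)^{2} = \frac{1}{4} \approx 0.25$)
$\left(-6 - 24\right) 12 X = \left(-6 - 24\right) 12 \cdot \frac{1}{4} = \left(-30\right) 12 \cdot \frac{1}{4} = \left(-360\right) \frac{1}{4} = -90$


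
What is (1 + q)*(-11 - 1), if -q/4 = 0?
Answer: -12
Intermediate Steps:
q = 0 (q = -4*0 = 0)
(1 + q)*(-11 - 1) = (1 + 0)*(-11 - 1) = 1*(-12) = -12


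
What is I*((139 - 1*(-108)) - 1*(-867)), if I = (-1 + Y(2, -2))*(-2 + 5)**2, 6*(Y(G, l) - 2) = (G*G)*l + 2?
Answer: 0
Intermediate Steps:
Y(G, l) = 7/3 + l*G**2/6 (Y(G, l) = 2 + ((G*G)*l + 2)/6 = 2 + (G**2*l + 2)/6 = 2 + (l*G**2 + 2)/6 = 2 + (2 + l*G**2)/6 = 2 + (1/3 + l*G**2/6) = 7/3 + l*G**2/6)
I = 0 (I = (-1 + (7/3 + (1/6)*(-2)*2**2))*(-2 + 5)**2 = (-1 + (7/3 + (1/6)*(-2)*4))*3**2 = (-1 + (7/3 - 4/3))*9 = (-1 + 1)*9 = 0*9 = 0)
I*((139 - 1*(-108)) - 1*(-867)) = 0*((139 - 1*(-108)) - 1*(-867)) = 0*((139 + 108) + 867) = 0*(247 + 867) = 0*1114 = 0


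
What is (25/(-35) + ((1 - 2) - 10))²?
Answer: 6724/49 ≈ 137.22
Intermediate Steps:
(25/(-35) + ((1 - 2) - 10))² = (25*(-1/35) + (-1 - 10))² = (-5/7 - 11)² = (-82/7)² = 6724/49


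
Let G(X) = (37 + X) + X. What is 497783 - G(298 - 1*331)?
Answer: 497812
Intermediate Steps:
G(X) = 37 + 2*X
497783 - G(298 - 1*331) = 497783 - (37 + 2*(298 - 1*331)) = 497783 - (37 + 2*(298 - 331)) = 497783 - (37 + 2*(-33)) = 497783 - (37 - 66) = 497783 - 1*(-29) = 497783 + 29 = 497812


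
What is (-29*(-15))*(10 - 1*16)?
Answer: -2610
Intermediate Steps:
(-29*(-15))*(10 - 1*16) = 435*(10 - 16) = 435*(-6) = -2610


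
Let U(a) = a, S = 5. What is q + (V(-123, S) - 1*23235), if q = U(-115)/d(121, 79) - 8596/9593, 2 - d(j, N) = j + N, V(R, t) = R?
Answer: -44367111025/1899414 ≈ -23358.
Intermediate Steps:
d(j, N) = 2 - N - j (d(j, N) = 2 - (j + N) = 2 - (N + j) = 2 + (-N - j) = 2 - N - j)
q = -598813/1899414 (q = -115/(2 - 1*79 - 1*121) - 8596/9593 = -115/(2 - 79 - 121) - 8596*1/9593 = -115/(-198) - 8596/9593 = -115*(-1/198) - 8596/9593 = 115/198 - 8596/9593 = -598813/1899414 ≈ -0.31526)
q + (V(-123, S) - 1*23235) = -598813/1899414 + (-123 - 1*23235) = -598813/1899414 + (-123 - 23235) = -598813/1899414 - 23358 = -44367111025/1899414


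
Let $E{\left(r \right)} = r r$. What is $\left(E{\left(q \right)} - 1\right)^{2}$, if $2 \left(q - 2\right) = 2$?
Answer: $64$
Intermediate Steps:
$q = 3$ ($q = 2 + \frac{1}{2} \cdot 2 = 2 + 1 = 3$)
$E{\left(r \right)} = r^{2}$
$\left(E{\left(q \right)} - 1\right)^{2} = \left(3^{2} - 1\right)^{2} = \left(9 - 1\right)^{2} = 8^{2} = 64$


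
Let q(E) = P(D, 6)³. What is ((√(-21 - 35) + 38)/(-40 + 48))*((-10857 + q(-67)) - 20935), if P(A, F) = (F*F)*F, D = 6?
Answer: 47718044 + 2511476*I*√14 ≈ 4.7718e+7 + 9.3971e+6*I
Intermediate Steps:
P(A, F) = F³ (P(A, F) = F²*F = F³)
q(E) = 10077696 (q(E) = (6³)³ = 216³ = 10077696)
((√(-21 - 35) + 38)/(-40 + 48))*((-10857 + q(-67)) - 20935) = ((√(-21 - 35) + 38)/(-40 + 48))*((-10857 + 10077696) - 20935) = ((√(-56) + 38)/8)*(10066839 - 20935) = ((2*I*√14 + 38)*(⅛))*10045904 = ((38 + 2*I*√14)*(⅛))*10045904 = (19/4 + I*√14/4)*10045904 = 47718044 + 2511476*I*√14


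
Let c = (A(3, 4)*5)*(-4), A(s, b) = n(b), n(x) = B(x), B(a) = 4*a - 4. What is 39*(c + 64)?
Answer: -6864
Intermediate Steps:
B(a) = -4 + 4*a
n(x) = -4 + 4*x
A(s, b) = -4 + 4*b
c = -240 (c = ((-4 + 4*4)*5)*(-4) = ((-4 + 16)*5)*(-4) = (12*5)*(-4) = 60*(-4) = -240)
39*(c + 64) = 39*(-240 + 64) = 39*(-176) = -6864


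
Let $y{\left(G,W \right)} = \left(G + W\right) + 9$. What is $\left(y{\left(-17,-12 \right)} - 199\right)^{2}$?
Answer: $47961$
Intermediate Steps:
$y{\left(G,W \right)} = 9 + G + W$
$\left(y{\left(-17,-12 \right)} - 199\right)^{2} = \left(\left(9 - 17 - 12\right) - 199\right)^{2} = \left(-20 - 199\right)^{2} = \left(-219\right)^{2} = 47961$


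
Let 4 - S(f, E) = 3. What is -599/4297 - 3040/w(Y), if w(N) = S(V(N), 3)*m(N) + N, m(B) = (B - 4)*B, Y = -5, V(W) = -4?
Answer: -327171/4297 ≈ -76.139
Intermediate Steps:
S(f, E) = 1 (S(f, E) = 4 - 1*3 = 4 - 3 = 1)
m(B) = B*(-4 + B) (m(B) = (-4 + B)*B = B*(-4 + B))
w(N) = N + N*(-4 + N) (w(N) = 1*(N*(-4 + N)) + N = N*(-4 + N) + N = N + N*(-4 + N))
-599/4297 - 3040/w(Y) = -599/4297 - 3040*(-1/(5*(-3 - 5))) = -599*1/4297 - 3040/((-5*(-8))) = -599/4297 - 3040/40 = -599/4297 - 3040*1/40 = -599/4297 - 76 = -327171/4297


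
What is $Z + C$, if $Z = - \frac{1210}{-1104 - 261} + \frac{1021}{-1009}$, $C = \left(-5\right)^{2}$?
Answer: $\frac{6851870}{275457} \approx 24.875$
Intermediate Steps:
$C = 25$
$Z = - \frac{34555}{275457}$ ($Z = - \frac{1210}{-1104 - 261} + 1021 \left(- \frac{1}{1009}\right) = - \frac{1210}{-1365} - \frac{1021}{1009} = \left(-1210\right) \left(- \frac{1}{1365}\right) - \frac{1021}{1009} = \frac{242}{273} - \frac{1021}{1009} = - \frac{34555}{275457} \approx -0.12545$)
$Z + C = - \frac{34555}{275457} + 25 = \frac{6851870}{275457}$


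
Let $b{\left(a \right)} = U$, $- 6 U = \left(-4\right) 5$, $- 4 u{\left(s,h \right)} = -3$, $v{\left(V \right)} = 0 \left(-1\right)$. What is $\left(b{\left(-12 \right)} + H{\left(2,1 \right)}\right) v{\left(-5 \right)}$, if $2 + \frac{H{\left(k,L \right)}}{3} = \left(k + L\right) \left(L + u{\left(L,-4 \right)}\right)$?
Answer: $0$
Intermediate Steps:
$v{\left(V \right)} = 0$
$u{\left(s,h \right)} = \frac{3}{4}$ ($u{\left(s,h \right)} = \left(- \frac{1}{4}\right) \left(-3\right) = \frac{3}{4}$)
$U = \frac{10}{3}$ ($U = - \frac{\left(-4\right) 5}{6} = \left(- \frac{1}{6}\right) \left(-20\right) = \frac{10}{3} \approx 3.3333$)
$H{\left(k,L \right)} = -6 + 3 \left(\frac{3}{4} + L\right) \left(L + k\right)$ ($H{\left(k,L \right)} = -6 + 3 \left(k + L\right) \left(L + \frac{3}{4}\right) = -6 + 3 \left(L + k\right) \left(\frac{3}{4} + L\right) = -6 + 3 \left(\frac{3}{4} + L\right) \left(L + k\right)$)
$b{\left(a \right)} = \frac{10}{3}$
$\left(b{\left(-12 \right)} + H{\left(2,1 \right)}\right) v{\left(-5 \right)} = \left(\frac{10}{3} + \left(-6 + 3 \cdot 1^{2} + \frac{9}{4} \cdot 1 + \frac{9}{4} \cdot 2 + 3 \cdot 1 \cdot 2\right)\right) 0 = \left(\frac{10}{3} + \left(-6 + 3 \cdot 1 + \frac{9}{4} + \frac{9}{2} + 6\right)\right) 0 = \left(\frac{10}{3} + \left(-6 + 3 + \frac{9}{4} + \frac{9}{2} + 6\right)\right) 0 = \left(\frac{10}{3} + \frac{39}{4}\right) 0 = \frac{157}{12} \cdot 0 = 0$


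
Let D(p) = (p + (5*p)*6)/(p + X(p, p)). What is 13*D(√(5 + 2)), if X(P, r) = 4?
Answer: -2821/9 + 1612*√7/9 ≈ 160.44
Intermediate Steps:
D(p) = 31*p/(4 + p) (D(p) = (p + (5*p)*6)/(p + 4) = (p + 30*p)/(4 + p) = (31*p)/(4 + p) = 31*p/(4 + p))
13*D(√(5 + 2)) = 13*(31*√(5 + 2)/(4 + √(5 + 2))) = 13*(31*√7/(4 + √7)) = 403*√7/(4 + √7)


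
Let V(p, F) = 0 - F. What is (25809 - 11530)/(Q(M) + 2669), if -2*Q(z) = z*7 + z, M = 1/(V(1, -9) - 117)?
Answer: 385533/72064 ≈ 5.3499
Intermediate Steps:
V(p, F) = -F
M = -1/108 (M = 1/(-1*(-9) - 117) = 1/(9 - 117) = 1/(-108) = -1/108 ≈ -0.0092593)
Q(z) = -4*z (Q(z) = -(z*7 + z)/2 = -(7*z + z)/2 = -4*z)
(25809 - 11530)/(Q(M) + 2669) = (25809 - 11530)/(-4*(-1/108) + 2669) = 14279/(1/27 + 2669) = 14279/(72064/27) = 14279*(27/72064) = 385533/72064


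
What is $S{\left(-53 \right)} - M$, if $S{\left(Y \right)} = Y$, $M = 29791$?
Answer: $-29844$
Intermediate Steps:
$S{\left(-53 \right)} - M = -53 - 29791 = -29844$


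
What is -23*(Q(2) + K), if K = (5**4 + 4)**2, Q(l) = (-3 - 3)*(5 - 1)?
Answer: -9099191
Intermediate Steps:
Q(l) = -24 (Q(l) = -6*4 = -24)
K = 395641 (K = (625 + 4)**2 = 629**2 = 395641)
-23*(Q(2) + K) = -23*(-24 + 395641) = -23*395617 = -9099191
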